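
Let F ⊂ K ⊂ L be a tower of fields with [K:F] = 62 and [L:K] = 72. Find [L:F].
[L:F] = 4464

The tower law says that for any tower of field extensions F ⊂ K ⊂ L with finite degrees, [L:F] = [L:K] · [K:F]. Here this gives [L:F] = 72 · 62 = 4464.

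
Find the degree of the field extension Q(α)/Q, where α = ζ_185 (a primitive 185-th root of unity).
[Q(α):Q] = 144

The minimal polynomial of ζ_185 over Q is the 185-th cyclotomic polynomial Φ_185(x), which is irreducible over Q and has degree φ(185) = 144. Hence [Q(α):Q] = φ(185) = 144.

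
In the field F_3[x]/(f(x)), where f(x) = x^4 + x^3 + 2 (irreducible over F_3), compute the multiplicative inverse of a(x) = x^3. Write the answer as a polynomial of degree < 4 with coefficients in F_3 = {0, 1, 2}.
a(x)^(-1) ≡ x + 1 (mod f(x))

Since f is irreducible over F_3, F_3[x]/(f) is a field and a(x) ≠ 0 has an inverse. Apply the extended Euclidean algorithm to f(x) and a(x) in F_3[x]: f(x) = (x + 1)·a(x) + (2). The last nonzero remainder is the constant 2 = gcd(f, a) in F_3. Back-substituting through the division chain expresses 2 = s(x)·a(x) + t(x)·f(x) with s(x) ≡ 2x + 2 (mod f), so (2x + 2)·a(x) ≡ 2 (mod f). Multiplying by 2^(-1) ≡ 2 in F_3 gives a(x)^(-1) ≡ 2·(2x + 2) ≡ x + 1 (mod f). Check: (x^3)·(x + 1) = x^4 + x^3 ≡ 1 (mod x^4 + x^3 + 2).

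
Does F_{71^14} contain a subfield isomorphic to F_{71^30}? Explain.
No: F_{71^30} is not a subfield of F_{71^14}

F_{p^m} embeds in F_{p^n} iff m | n. Here 30 ∤ 14 (since 14 = 0·30 + 14 with remainder 14 ≠ 0), so F_{71^30} is not a subfield of F_{71^14}. Equivalently: if it were, the tower law would give 30 = [F_{71^30}:F_71] dividing [F_{71^14}:F_71] = 14, contradiction.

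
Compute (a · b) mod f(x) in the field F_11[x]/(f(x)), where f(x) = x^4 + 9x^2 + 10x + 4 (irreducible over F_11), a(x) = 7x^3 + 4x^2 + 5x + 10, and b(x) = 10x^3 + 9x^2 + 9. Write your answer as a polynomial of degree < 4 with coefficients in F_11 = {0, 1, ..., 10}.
a · b ≡ 5x^2 + 2x (mod f(x))

Multiply in F_11[x]: a(x)·b(x) = (7x^3 + 4x^2 + 5x + 10)·(10x^3 + 9x^2 + 9) = 4x^6 + 4x^5 + 9x^4 + 10x^3 + 5x^2 + x + 2. This has degree ≥ 4, so divide by f(x) over F_11: 4x^6 + 4x^5 + 9x^4 + 10x^3 + 5x^2 + x + 2 = (4x^2 + 4x + 6)·(x^4 + 9x^2 + 10x + 4) + (5x^2 + 2x). Hence a·b ≡ 5x^2 + 2x (mod f). (F_11[x]/(f) is a field with 11^4 = 14641 elements since f is irreducible of degree 4.)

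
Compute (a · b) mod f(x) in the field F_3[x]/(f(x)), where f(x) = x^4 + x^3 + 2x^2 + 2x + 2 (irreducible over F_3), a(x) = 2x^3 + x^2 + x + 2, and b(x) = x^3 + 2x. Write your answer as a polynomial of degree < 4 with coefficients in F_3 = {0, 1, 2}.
a · b ≡ 2x^2 + 2x + 2 (mod f(x))

Multiply in F_3[x]: a(x)·b(x) = (2x^3 + x^2 + x + 2)·(x^3 + 2x) = 2x^6 + x^5 + 2x^4 + x^3 + 2x^2 + x. This has degree ≥ 4, so divide by f(x) over F_3: 2x^6 + x^5 + 2x^4 + x^3 + 2x^2 + x = (2x^2 + 2x + 2)·(x^4 + x^3 + 2x^2 + 2x + 2) + (2x^2 + 2x + 2). Hence a·b ≡ 2x^2 + 2x + 2 (mod f). (F_3[x]/(f) is a field with 3^4 = 81 elements since f is irreducible of degree 4.)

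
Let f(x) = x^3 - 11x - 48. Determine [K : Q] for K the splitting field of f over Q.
[K : Q] = 6

By the rational root test, any rational root of the monic integer polynomial f(x) = x^3 - 11x - 48 must be an integer dividing the constant term -48, i.e. one of ±{1, 2, 3, 4, 6, 8, 12, 16, 24, 48}. Evaluating: f(1) = -58, f(-1) = -38, f(2) = -62, f(-2) = -34, f(3) = -54, f(-3) = -42, f(4) = -28, f(-4) = -68, f(6) = 102, f(-6) = -198, f(8) = 376, f(-8) = -472, f(12) = 1548, f(-12) = -1644, f(16) = 3872, f(-16) = -3968, f(24) = 13512, f(-24) = -13608, f(48) = 110016, f(-48) = -110112; none is 0, so f has no rational root and is therefore irreducible over Q (a cubic with no linear factor over a field is irreducible). For an irreducible cubic, the Galois group is A_3 or S_3 according as the discriminant disc(f) = -4a^3 - 27b^2 = -4·(-11)^3 - 27·(-48)^2 = -56884 is or is not a square in Q. Here disc(f) = -56884 is not a perfect square in Q, so the Galois group of f over Q is not contained in A_3 and must be all of S_3. The splitting field has degree |S_3| = 6 over Q, so [K : Q] = 6.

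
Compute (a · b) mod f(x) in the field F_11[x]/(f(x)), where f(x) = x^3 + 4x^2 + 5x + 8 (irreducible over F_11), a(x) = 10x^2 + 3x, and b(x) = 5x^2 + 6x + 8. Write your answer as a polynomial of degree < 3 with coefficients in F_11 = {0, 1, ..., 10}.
a · b ≡ 7x^2 + 7x + 10 (mod f(x))

Multiply in F_11[x]: a(x)·b(x) = (10x^2 + 3x)·(5x^2 + 6x + 8) = 6x^4 + 9x^3 + 10x^2 + 2x. This has degree ≥ 3, so divide by f(x) over F_11: 6x^4 + 9x^3 + 10x^2 + 2x = (6x + 7)·(x^3 + 4x^2 + 5x + 8) + (7x^2 + 7x + 10). Hence a·b ≡ 7x^2 + 7x + 10 (mod f). (F_11[x]/(f) is a field with 11^3 = 1331 elements since f is irreducible of degree 3.)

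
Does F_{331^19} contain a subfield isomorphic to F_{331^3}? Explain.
No: F_{331^3} is not a subfield of F_{331^19}

F_{p^m} embeds in F_{p^n} iff m | n. Here 3 ∤ 19 (since 19 = 6·3 + 1 with remainder 1 ≠ 0), so F_{331^3} is not a subfield of F_{331^19}. Equivalently: if it were, the tower law would give 3 = [F_{331^3}:F_331] dividing [F_{331^19}:F_331] = 19, contradiction.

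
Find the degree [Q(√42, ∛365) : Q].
[Q(√42, ∛365) : Q] = 6

Let L = Q(√42, ∛365). Since Q(√42) ⊂ L and [Q(√42):Q] = 2, the tower law gives 2 | [L:Q]. Likewise Q(∛365) ⊂ L with [Q(∛365):Q] = 3 (because 365 is not a perfect cube), so 3 | [L:Q]. As gcd(2,3) = 1, [L:Q] is divisible by 6. Conversely L is generated over Q by √42 and ∛365, so [L:Q] ≤ 2·3 = 6. Therefore [Q(√42, ∛365) : Q] = 6.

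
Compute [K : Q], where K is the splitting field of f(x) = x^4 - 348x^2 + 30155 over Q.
[K : Q] = 4

Solving the quadratic in x^2: x^2 = (348 ± √(348^2 - 4·30155))/2 = (348 ± √484)/2 = (348 ± 22)/2, giving x^2 = 163 or x^2 = 185. So f(x) = (x^2 - 163)(x^2 - 185) and the roots of f are ±√163, ±√185. Hence the splitting field is K = Q(√163, √185). Since 163 and 185 are distinct squarefree integers > 1, their product 30155 is not a perfect square, so √185 ∉ Q(√163). By the tower law [K:Q] = [Q(√163,√185):Q(√163)] · [Q(√163):Q] = 2 · 2 = 4.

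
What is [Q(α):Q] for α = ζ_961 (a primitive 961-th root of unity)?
[Q(α):Q] = 930

The minimal polynomial of ζ_961 over Q is the 961-th cyclotomic polynomial Φ_961(x), which is irreducible over Q and has degree φ(961) = 930. Hence [Q(α):Q] = φ(961) = 930.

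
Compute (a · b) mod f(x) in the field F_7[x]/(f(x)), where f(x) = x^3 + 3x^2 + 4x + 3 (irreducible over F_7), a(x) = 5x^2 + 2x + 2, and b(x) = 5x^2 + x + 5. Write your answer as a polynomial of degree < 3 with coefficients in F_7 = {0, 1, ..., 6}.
a · b ≡ 5x^2 + 2x + 1 (mod f(x))

Multiply in F_7[x]: a(x)·b(x) = (5x^2 + 2x + 2)·(5x^2 + x + 5) = 4x^4 + x^3 + 2x^2 + 5x + 3. This has degree ≥ 3, so divide by f(x) over F_7: 4x^4 + x^3 + 2x^2 + 5x + 3 = (4x + 3)·(x^3 + 3x^2 + 4x + 3) + (5x^2 + 2x + 1). Hence a·b ≡ 5x^2 + 2x + 1 (mod f). (F_7[x]/(f) is a field with 7^3 = 343 elements since f is irreducible of degree 3.)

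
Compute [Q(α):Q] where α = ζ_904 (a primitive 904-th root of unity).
[Q(α):Q] = 448

The minimal polynomial of ζ_904 over Q is the 904-th cyclotomic polynomial Φ_904(x), which is irreducible over Q and has degree φ(904) = 448. Hence [Q(α):Q] = φ(904) = 448.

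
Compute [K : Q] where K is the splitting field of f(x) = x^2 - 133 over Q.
[K : Q] = 2

f(x) = x^2 - 133 factors as (x - √133)(x + √133). The splitting field is K = Q(√133). Since 133 is squarefree and > 1, it is not a perfect square, so x^2 - 133 is irreducible over Q and [Q(√133) : Q] = 2. Hence [K : Q] = 2.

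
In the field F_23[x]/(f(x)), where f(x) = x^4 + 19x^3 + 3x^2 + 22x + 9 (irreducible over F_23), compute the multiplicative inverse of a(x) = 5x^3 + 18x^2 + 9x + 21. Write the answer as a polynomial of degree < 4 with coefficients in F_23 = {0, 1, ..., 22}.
a(x)^(-1) ≡ 14x^3 + 6x^2 + 20x + 9 (mod f(x))

Since f is irreducible over F_23, F_23[x]/(f) is a field and a(x) ≠ 0 has an inverse. Apply the extended Euclidean algorithm to f(x) and a(x) in F_23[x]: f(x) = (14x + 4)·a(x) + (12x^2 + 14x + 17);  a(x) = (10x + 9)·(12x^2 + 14x + 17) + (12x + 6);  (12x^2 + 14x + 17) = (x + 16)·(12x + 6) + (13). The last nonzero remainder is the constant 13 = gcd(f, a) in F_23. Back-substituting through the division chain expresses 13 = s(x)·a(x) + t(x)·f(x) with s(x) ≡ 21x^3 + 9x^2 + 7x + 2 (mod f), so (21x^3 + 9x^2 + 7x + 2)·a(x) ≡ 13 (mod f). Multiplying by 13^(-1) ≡ 16 in F_23 gives a(x)^(-1) ≡ 16·(21x^3 + 9x^2 + 7x + 2) ≡ 14x^3 + 6x^2 + 20x + 9 (mod f). Check: (5x^3 + 18x^2 + 9x + 21)·(14x^3 + 6x^2 + 20x + 9) = x^6 + 6x^5 + 12x^4 + 17x^3 + 8x^2 + 18x + 5 ≡ 1 (mod x^4 + 19x^3 + 3x^2 + 22x + 9).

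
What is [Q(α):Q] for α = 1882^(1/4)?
[Q(α):Q] = 4

α is a root of x^4 - 1882. By Eisenstein's criterion at the prime p = 2 (which divides the constant term 1882 but p^2 = 4 does not, since 1882 is squarefree), x^4 - 1882 is irreducible over Q. Hence [Q(α):Q] = 4.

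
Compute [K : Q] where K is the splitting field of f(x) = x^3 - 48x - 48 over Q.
[K : Q] = 6

By the rational root test, any rational root of the monic integer polynomial f(x) = x^3 - 48x - 48 must be an integer dividing the constant term -48, i.e. one of ±{1, 2, 3, 4, 6, 8, 12, 16, 24, 48}. Evaluating: f(1) = -95, f(-1) = -1, f(2) = -136, f(-2) = 40, f(3) = -165, f(-3) = 69, f(4) = -176, f(-4) = 80, f(6) = -120, f(-6) = 24, f(8) = 80, f(-8) = -176, f(12) = 1104, f(-12) = -1200, f(16) = 3280, f(-16) = -3376, f(24) = 12624, f(-24) = -12720, f(48) = 108240, f(-48) = -108336; none is 0, so f has no rational root and is therefore irreducible over Q (a cubic with no linear factor over a field is irreducible). For an irreducible cubic, the Galois group is A_3 or S_3 according as the discriminant disc(f) = -4a^3 - 27b^2 = -4·(-48)^3 - 27·(-48)^2 = 380160 is or is not a square in Q. Here disc(f) = 380160 is not a perfect square in Q, so the Galois group of f over Q is not contained in A_3 and must be all of S_3. The splitting field has degree |S_3| = 6 over Q, so [K : Q] = 6.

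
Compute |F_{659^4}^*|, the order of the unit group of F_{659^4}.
|F_{659^4}^*| = 188599986960

F_{659^4} has 659^4 = 188599986961 elements; its multiplicative group consists of all nonzero elements, so |F_{659^4}^*| = 188599986961 - 1 = 188599986960. (It is cyclic since any finite subgroup of the multiplicative group of a field is cyclic.)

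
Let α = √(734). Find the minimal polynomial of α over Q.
m_α(x) = x^2 - 734

α satisfies α^2 - 734 = 0, so x^2 - 734 annihilates α. Since d = 734 is squarefree and ≠ 1, it is not a perfect square in Q, so x^2 - 734 has no rational root and is therefore irreducible over Q (a degree-2 polynomial over a field is irreducible iff it has no root). Hence m_α(x) = x^2 - 734.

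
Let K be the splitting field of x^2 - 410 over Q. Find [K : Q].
[K : Q] = 2

f(x) = x^2 - 410 factors as (x - √410)(x + √410). The splitting field is K = Q(√410). Since 410 is squarefree and > 1, it is not a perfect square, so x^2 - 410 is irreducible over Q and [Q(√410) : Q] = 2. Hence [K : Q] = 2.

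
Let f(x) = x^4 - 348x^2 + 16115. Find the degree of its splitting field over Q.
[K : Q] = 4

Solving the quadratic in x^2: x^2 = (348 ± √(348^2 - 4·16115))/2 = (348 ± √56644)/2 = (348 ± 238)/2, giving x^2 = 293 or x^2 = 55. So f(x) = (x^2 - 293)(x^2 - 55) and the roots of f are ±√293, ±√55. Hence the splitting field is K = Q(√293, √55). Since 293 and 55 are distinct squarefree integers > 1, their product 16115 is not a perfect square, so √55 ∉ Q(√293). By the tower law [K:Q] = [Q(√293,√55):Q(√293)] · [Q(√293):Q] = 2 · 2 = 4.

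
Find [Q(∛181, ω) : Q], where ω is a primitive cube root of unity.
[Q(∛181, ω) : Q] = 6

[Q(∛181):Q] = 3 (min poly x^3 - 181, irreducible since 181 is not a perfect cube). [Q(ω):Q] = 2 (min poly x^2 + x + 1). Since Q(∛181) ⊂ R and ω ∉ R, we have ω ∉ Q(∛181), so x^2 + x + 1 remains irreducible over Q(∛181) and [Q(∛181, ω) : Q(∛181)] = 2. By the tower law, [Q(∛181, ω) : Q] = 3 · 2 = 6. (In fact Q(∛181, ω) is the splitting field of x^3 - 181 over Q.)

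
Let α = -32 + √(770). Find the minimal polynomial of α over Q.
m_α(x) = x^2 + 64x + 254

From α + 32 = √(770), squaring gives (α + 32)^2 = 770, i.e. α^2 + 64α + 1024 = 770, so α^2 + 64α + 254 = 0. The discriminant of x^2 + 64x + 254 is (64)^2 - 4·(254) = 4096 - 1016 = 3080, and 4·(770) is not a perfect square in Q since 770 is squarefree and ≠ 1. Hence x^2 + 64x + 254 is irreducible over Q and is the minimal polynomial of α.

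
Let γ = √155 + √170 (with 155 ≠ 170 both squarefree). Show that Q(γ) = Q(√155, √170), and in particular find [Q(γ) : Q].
[Q(γ) : Q] = 4 (equivalently, Q(γ) = Q(√155, √170))

Obviously Q(γ) ⊆ Q(√155, √170), and [Q(√155, √170):Q] = 4 (since 155, 170 are distinct squarefree integers > 1 with 26350 not a perfect square). To show equality we compute the minimal polynomial of γ. From γ = √155 + √170: γ^2 = 155 + 2√(26350) + 170 = 325 + 2√(26350), so γ^2 - 325 = 2√(26350); squaring, (γ^2 - 325)^2 = 4·26350, i.e. γ^4 - 650γ^2 + 105625 - 105400 = 0, i.e. γ^4 - 650γ^2 + 225 = 0. So γ is a root of x^4 - 650x^2 + 225. This polynomial is irreducible over Q: it has no rational root (each ±√155 ± √170 is irrational), and any factorization into two quadratics over Q would force √(26350) ∈ Q (pairing opposite roots) or √155, √170 ∈ Q (other pairings), all impossible. Hence [Q(γ):Q] = 4 = [Q(√155, √170):Q], so Q(γ) = Q(√155, √170).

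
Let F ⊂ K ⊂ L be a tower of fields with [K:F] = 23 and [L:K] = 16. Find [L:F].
[L:F] = 368

The tower law says that for any tower of field extensions F ⊂ K ⊂ L with finite degrees, [L:F] = [L:K] · [K:F]. Here this gives [L:F] = 16 · 23 = 368.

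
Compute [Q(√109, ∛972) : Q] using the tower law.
[Q(√109, ∛972) : Q] = 6

Let L = Q(√109, ∛972). Since Q(√109) ⊂ L and [Q(√109):Q] = 2, the tower law gives 2 | [L:Q]. Likewise Q(∛972) ⊂ L with [Q(∛972):Q] = 3 (because 972 is not a perfect cube), so 3 | [L:Q]. As gcd(2,3) = 1, [L:Q] is divisible by 6. Conversely L is generated over Q by √109 and ∛972, so [L:Q] ≤ 2·3 = 6. Therefore [Q(√109, ∛972) : Q] = 6.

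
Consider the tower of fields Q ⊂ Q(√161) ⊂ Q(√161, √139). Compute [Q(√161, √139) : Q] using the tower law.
[Q(√161, √139) : Q] = 4

[Q(√161):Q] = 2 (min poly x^2 - 161, irreducible since 161 is squarefree > 1). For the top step, suppose √139 ∈ Q(√161), say √139 = c + d√161 with c, d ∈ Q. Squaring: 139 = c^2 + 161d^2 + 2cd√161. Since √161 ∉ Q this forces 2cd = 0. If d = 0 then √139 = c ∈ Q, contradicting 139 squarefree > 1. If c = 0 then 139 = 161d^2, so 161·139 = (161d)^2 is a perfect square in Q — but 161·139 = 22379 is not a perfect square (since 161 and 139 are distinct squarefree integers). Contradiction. Hence √139 ∉ Q(√161), so x^2 - 139 stays irreducible over Q(√161) and [Q(√161, √139) : Q(√161)] = 2. By the tower law, [Q(√161, √139) : Q] = 2 · 2 = 4.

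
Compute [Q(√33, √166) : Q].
[Q(√33, √166) : Q] = 4

[Q(√33):Q] = 2 (min poly x^2 - 33, irreducible since 33 is squarefree > 1). For the top step, suppose √166 ∈ Q(√33), say √166 = c + d√33 with c, d ∈ Q. Squaring: 166 = c^2 + 33d^2 + 2cd√33. Since √33 ∉ Q this forces 2cd = 0. If d = 0 then √166 = c ∈ Q, contradicting 166 squarefree > 1. If c = 0 then 166 = 33d^2, so 33·166 = (33d)^2 is a perfect square in Q — but 33·166 = 5478 is not a perfect square (since 33 and 166 are distinct squarefree integers). Contradiction. Hence √166 ∉ Q(√33), so x^2 - 166 stays irreducible over Q(√33) and [Q(√33, √166) : Q(√33)] = 2. By the tower law, [Q(√33, √166) : Q] = 2 · 2 = 4.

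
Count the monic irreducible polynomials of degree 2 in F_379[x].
There are 71631 monic irreducible polynomials of degree 2 over F_379

Each element of F_{379^2} that lies in no proper subfield is a root of exactly one monic irreducible of degree 2 over F_379, and each such polynomial has 2 distinct roots in F_{379^2}. By Möbius inversion the count is N_379(2) = (1/2) Σ_{d|2} μ(2/d) · 379^d = (1/2)(μ(2)·379^1 + μ(1)·379^2) = 143262/2 = 71631.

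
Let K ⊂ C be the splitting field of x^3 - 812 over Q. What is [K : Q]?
[K : Q] = 6

The roots of x^3 - 812 are ∛812, ω∛812, ω^2∛812 where ω = e^(2πi/3) is a primitive cube root of unity, so K = Q(∛812, ω). Now [Q(∛812):Q] = 3 (since 812 is not a perfect cube, x^3 - 812 is irreducible) and [Q(ω):Q] = 2. Both 2 and 3 divide [K:Q], and [K:Q] ≤ 3·2 = 6, so [K:Q] = 6. (Equivalently: Q(∛812) ⊂ R but ω ∉ R, so [K : Q(∛812)] = 2.)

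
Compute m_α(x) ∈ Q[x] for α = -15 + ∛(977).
m_α(x) = x^3 + 45x^2 + 675x + 2398

Set β = α + 15 = ∛(977), so β^3 = 977. Then (α + 15)^3 - 977 = 0, i.e. α is a root of g(x) = (x + 15)^3 - 977 = x^3 + 45x^2 + 675x + 2398. Since g(x) = h(x + 15) where h(x) = x^3 - 977, and h is irreducible over Q (because 977 is not a perfect cube, so h has no rational root, and a monic cubic with no rational root is irreducible), g is also irreducible (irreducibility is preserved under the substitution x → x + 15). Hence m_α(x) = x^3 + 45x^2 + 675x + 2398.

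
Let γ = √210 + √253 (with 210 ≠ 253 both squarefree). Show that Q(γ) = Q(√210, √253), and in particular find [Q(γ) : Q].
[Q(γ) : Q] = 4 (equivalently, Q(γ) = Q(√210, √253))

Obviously Q(γ) ⊆ Q(√210, √253), and [Q(√210, √253):Q] = 4 (since 210, 253 are distinct squarefree integers > 1 with 53130 not a perfect square). To show equality we compute the minimal polynomial of γ. From γ = √210 + √253: γ^2 = 210 + 2√(53130) + 253 = 463 + 2√(53130), so γ^2 - 463 = 2√(53130); squaring, (γ^2 - 463)^2 = 4·53130, i.e. γ^4 - 926γ^2 + 214369 - 212520 = 0, i.e. γ^4 - 926γ^2 + 1849 = 0. So γ is a root of x^4 - 926x^2 + 1849. This polynomial is irreducible over Q: it has no rational root (each ±√210 ± √253 is irrational), and any factorization into two quadratics over Q would force √(53130) ∈ Q (pairing opposite roots) or √210, √253 ∈ Q (other pairings), all impossible. Hence [Q(γ):Q] = 4 = [Q(√210, √253):Q], so Q(γ) = Q(√210, √253).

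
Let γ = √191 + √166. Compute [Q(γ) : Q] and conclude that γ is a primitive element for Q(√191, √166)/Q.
[Q(γ) : Q] = 4 (equivalently, Q(γ) = Q(√191, √166))

Obviously Q(γ) ⊆ Q(√191, √166), and [Q(√191, √166):Q] = 4 (since 191, 166 are distinct squarefree integers > 1 with 31706 not a perfect square). To show equality we compute the minimal polynomial of γ. From γ = √191 + √166: γ^2 = 191 + 2√(31706) + 166 = 357 + 2√(31706), so γ^2 - 357 = 2√(31706); squaring, (γ^2 - 357)^2 = 4·31706, i.e. γ^4 - 714γ^2 + 127449 - 126824 = 0, i.e. γ^4 - 714γ^2 + 625 = 0. So γ is a root of x^4 - 714x^2 + 625. This polynomial is irreducible over Q: it has no rational root (each ±√191 ± √166 is irrational), and any factorization into two quadratics over Q would force √(31706) ∈ Q (pairing opposite roots) or √191, √166 ∈ Q (other pairings), all impossible. Hence [Q(γ):Q] = 4 = [Q(√191, √166):Q], so Q(γ) = Q(√191, √166).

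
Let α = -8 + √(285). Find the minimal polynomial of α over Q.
m_α(x) = x^2 + 16x - 221

From α + 8 = √(285), squaring gives (α + 8)^2 = 285, i.e. α^2 + 16α + 64 = 285, so α^2 + 16α - 221 = 0. The discriminant of x^2 + 16x - 221 is (16)^2 - 4·(-221) = 256 + 884 = 1140, and 4·(285) is not a perfect square in Q since 285 is squarefree and ≠ 1. Hence x^2 + 16x - 221 is irreducible over Q and is the minimal polynomial of α.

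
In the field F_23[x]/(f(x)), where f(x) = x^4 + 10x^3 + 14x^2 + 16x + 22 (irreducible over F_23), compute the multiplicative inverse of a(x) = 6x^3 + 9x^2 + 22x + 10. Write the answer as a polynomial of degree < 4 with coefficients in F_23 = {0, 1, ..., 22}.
a(x)^(-1) ≡ 12x^3 + 2x^2 + 13x + 10 (mod f(x))

Since f is irreducible over F_23, F_23[x]/(f) is a field and a(x) ≠ 0 has an inverse. Apply the extended Euclidean algorithm to f(x) and a(x) in F_23[x]: f(x) = (4x + 11)·a(x) + (11x^2 + 10x + 4);  a(x) = (11x + 18)·(11x^2 + 10x + 4) + (5x + 7);  (11x^2 + 10x + 4) = (16x + 21)·(5x + 7) + (18). The last nonzero remainder is the constant 18 = gcd(f, a) in F_23. Back-substituting through the division chain expresses 18 = s(x)·a(x) + t(x)·f(x) with s(x) ≡ 9x^3 + 13x^2 + 4x + 19 (mod f), so (9x^3 + 13x^2 + 4x + 19)·a(x) ≡ 18 (mod f). Multiplying by 18^(-1) ≡ 9 in F_23 gives a(x)^(-1) ≡ 9·(9x^3 + 13x^2 + 4x + 19) ≡ 12x^3 + 2x^2 + 13x + 10 (mod f). Check: (6x^3 + 9x^2 + 22x + 10)·(12x^3 + 2x^2 + 13x + 10) = 3x^6 + 5x^5 + 15x^4 + 19x^3 + 5x^2 + 5x + 8 ≡ 1 (mod x^4 + 10x^3 + 14x^2 + 16x + 22).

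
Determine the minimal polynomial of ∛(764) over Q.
m_α(x) = x^3 - 764

α satisfies α^3 = 764, so x^3 - 764 annihilates α. By the rational root test, a rational root p/q (in lowest terms) of x^3 - 764 would satisfy p^3 = 764 q^3, forcing q = 1 and p^3 = 764; but 764 is not a perfect cube, contradiction. A monic cubic over Q with no rational root is irreducible (any nontrivial factorization would include a linear factor). Hence x^3 - 764 is the minimal polynomial of α, and in particular [Q(α):Q] = 3.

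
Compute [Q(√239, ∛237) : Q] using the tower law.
[Q(√239, ∛237) : Q] = 6

Let L = Q(√239, ∛237). Since Q(√239) ⊂ L and [Q(√239):Q] = 2, the tower law gives 2 | [L:Q]. Likewise Q(∛237) ⊂ L with [Q(∛237):Q] = 3 (because 237 is not a perfect cube), so 3 | [L:Q]. As gcd(2,3) = 1, [L:Q] is divisible by 6. Conversely L is generated over Q by √239 and ∛237, so [L:Q] ≤ 2·3 = 6. Therefore [Q(√239, ∛237) : Q] = 6.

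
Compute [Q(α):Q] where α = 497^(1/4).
[Q(α):Q] = 4

α is a root of x^4 - 497. By Eisenstein's criterion at the prime p = 7 (which divides the constant term 497 but p^2 = 49 does not, since 497 is squarefree), x^4 - 497 is irreducible over Q. Hence [Q(α):Q] = 4.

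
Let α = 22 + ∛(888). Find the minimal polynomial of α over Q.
m_α(x) = x^3 - 66x^2 + 1452x - 11536

Set β = α - 22 = ∛(888), so β^3 = 888. Then (α - 22)^3 - 888 = 0, i.e. α is a root of g(x) = (x - 22)^3 - 888 = x^3 - 66x^2 + 1452x - 11536. Since g(x) = h(x - 22) where h(x) = x^3 - 888, and h is irreducible over Q (because 888 is not a perfect cube, so h has no rational root, and a monic cubic with no rational root is irreducible), g is also irreducible (irreducibility is preserved under the substitution x → x - 22). Hence m_α(x) = x^3 - 66x^2 + 1452x - 11536.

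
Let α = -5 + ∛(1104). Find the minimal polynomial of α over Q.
m_α(x) = x^3 + 15x^2 + 75x - 979

Set β = α + 5 = ∛(1104), so β^3 = 1104. Then (α + 5)^3 - 1104 = 0, i.e. α is a root of g(x) = (x + 5)^3 - 1104 = x^3 + 15x^2 + 75x - 979. Since g(x) = h(x + 5) where h(x) = x^3 - 1104, and h is irreducible over Q (because 1104 is not a perfect cube, so h has no rational root, and a monic cubic with no rational root is irreducible), g is also irreducible (irreducibility is preserved under the substitution x → x + 5). Hence m_α(x) = x^3 + 15x^2 + 75x - 979.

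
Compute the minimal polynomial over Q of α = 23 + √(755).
m_α(x) = x^2 - 46x - 226

From α - 23 = √(755), squaring gives (α - 23)^2 = 755, i.e. α^2 - 46α + 529 = 755, so α^2 - 46α - 226 = 0. The discriminant of x^2 - 46x - 226 is (-46)^2 - 4·(-226) = 2116 + 904 = 3020, and 4·(755) is not a perfect square in Q since 755 is squarefree and ≠ 1. Hence x^2 - 46x - 226 is irreducible over Q and is the minimal polynomial of α.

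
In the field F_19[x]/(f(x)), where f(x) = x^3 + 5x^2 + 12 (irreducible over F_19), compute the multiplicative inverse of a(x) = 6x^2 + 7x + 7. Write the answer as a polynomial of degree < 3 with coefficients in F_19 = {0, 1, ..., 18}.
a(x)^(-1) ≡ 13x^2 + 13x + 4 (mod f(x))

Since f is irreducible over F_19, F_19[x]/(f) is a field and a(x) ≠ 0 has an inverse. Apply the extended Euclidean algorithm to f(x) and a(x) in F_19[x]: f(x) = (16x + 17)·a(x) + (16x + 7);  a(x) = (17x + 12)·(16x + 7) + (18). The last nonzero remainder is the constant 18 = gcd(f, a) in F_19. Back-substituting through the division chain expresses 18 = s(x)·a(x) + t(x)·f(x) with s(x) ≡ 6x^2 + 6x + 15 (mod f), so (6x^2 + 6x + 15)·a(x) ≡ 18 (mod f). Multiplying by 18^(-1) ≡ 18 in F_19 gives a(x)^(-1) ≡ 18·(6x^2 + 6x + 15) ≡ 13x^2 + 13x + 4 (mod f). Check: (6x^2 + 7x + 7)·(13x^2 + 13x + 4) = 2x^4 + 17x^3 + 16x^2 + 5x + 9 ≡ 1 (mod x^3 + 5x^2 + 12).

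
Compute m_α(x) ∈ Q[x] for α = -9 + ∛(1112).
m_α(x) = x^3 + 27x^2 + 243x - 383

Set β = α + 9 = ∛(1112), so β^3 = 1112. Then (α + 9)^3 - 1112 = 0, i.e. α is a root of g(x) = (x + 9)^3 - 1112 = x^3 + 27x^2 + 243x - 383. Since g(x) = h(x + 9) where h(x) = x^3 - 1112, and h is irreducible over Q (because 1112 is not a perfect cube, so h has no rational root, and a monic cubic with no rational root is irreducible), g is also irreducible (irreducibility is preserved under the substitution x → x + 9). Hence m_α(x) = x^3 + 27x^2 + 243x - 383.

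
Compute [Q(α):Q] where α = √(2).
[Q(α):Q] = 2

[Q(α):Q] equals the degree of the minimal polynomial of α. Here α^2 = 2 and x^2 - 2 is irreducible (d = 2 is squarefree, ≠ 1, hence not a square), so deg(m_α) = 2. Thus [Q(α):Q] = 2.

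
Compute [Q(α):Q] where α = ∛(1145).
[Q(α):Q] = 3

The minimal polynomial of α is x^3 - 1145, irreducible over Q since 1145 is not a perfect cube (so x^3 - 1145 has no rational root). Hence [Q(α):Q] = deg(m_α) = 3.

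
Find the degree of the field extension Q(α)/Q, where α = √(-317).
[Q(α):Q] = 2

[Q(α):Q] equals the degree of the minimal polynomial of α. Here α^2 = -317 and x^2 + 317 is irreducible (d = -317 is squarefree, ≠ 1, hence not a square), so deg(m_α) = 2. Thus [Q(α):Q] = 2.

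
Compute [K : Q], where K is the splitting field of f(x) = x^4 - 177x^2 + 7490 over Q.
[K : Q] = 4

Solving the quadratic in x^2: x^2 = (177 ± √(177^2 - 4·7490))/2 = (177 ± √1369)/2 = (177 ± 37)/2, giving x^2 = 70 or x^2 = 107. So f(x) = (x^2 - 70)(x^2 - 107) and the roots of f are ±√70, ±√107. Hence the splitting field is K = Q(√70, √107). Since 70 and 107 are distinct squarefree integers > 1, their product 7490 is not a perfect square, so √107 ∉ Q(√70). By the tower law [K:Q] = [Q(√70,√107):Q(√70)] · [Q(√70):Q] = 2 · 2 = 4.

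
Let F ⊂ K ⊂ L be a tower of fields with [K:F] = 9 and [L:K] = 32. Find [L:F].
[L:F] = 288

The tower law says that for any tower of field extensions F ⊂ K ⊂ L with finite degrees, [L:F] = [L:K] · [K:F]. Here this gives [L:F] = 32 · 9 = 288.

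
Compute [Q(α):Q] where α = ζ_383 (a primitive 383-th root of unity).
[Q(α):Q] = 382

The minimal polynomial of ζ_383 over Q is the 383-th cyclotomic polynomial Φ_383(x), which is irreducible over Q and has degree φ(383) = 382. Hence [Q(α):Q] = φ(383) = 382.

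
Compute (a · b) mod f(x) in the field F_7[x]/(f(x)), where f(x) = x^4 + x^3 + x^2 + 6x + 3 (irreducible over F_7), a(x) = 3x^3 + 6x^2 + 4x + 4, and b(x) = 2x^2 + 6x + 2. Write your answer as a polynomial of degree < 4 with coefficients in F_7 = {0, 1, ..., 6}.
a · b ≡ 6x^3 + 5x^2 + 3x + 6 (mod f(x))

Multiply in F_7[x]: a(x)·b(x) = (3x^3 + 6x^2 + 4x + 4)·(2x^2 + 6x + 2) = 6x^5 + 2x^4 + x^3 + 2x^2 + 4x + 1. This has degree ≥ 4, so divide by f(x) over F_7: 6x^5 + 2x^4 + x^3 + 2x^2 + 4x + 1 = (6x + 3)·(x^4 + x^3 + x^2 + 6x + 3) + (6x^3 + 5x^2 + 3x + 6). Hence a·b ≡ 6x^3 + 5x^2 + 3x + 6 (mod f). (F_7[x]/(f) is a field with 7^4 = 2401 elements since f is irreducible of degree 4.)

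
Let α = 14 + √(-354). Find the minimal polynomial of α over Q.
m_α(x) = x^2 - 28x + 550

From α - 14 = √(-354), squaring gives (α - 14)^2 = -354, i.e. α^2 - 28α + 196 = -354, so α^2 - 28α + 550 = 0. The discriminant of x^2 - 28x + 550 is (-28)^2 - 4·(550) = 784 - 2200 = -1416, and 4·(-354) is not a perfect square in Q since -354 is squarefree and ≠ 1. Hence x^2 - 28x + 550 is irreducible over Q and is the minimal polynomial of α.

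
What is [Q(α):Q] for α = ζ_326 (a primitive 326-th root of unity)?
[Q(α):Q] = 162

The minimal polynomial of ζ_326 over Q is the 326-th cyclotomic polynomial Φ_326(x), which is irreducible over Q and has degree φ(326) = 162. Hence [Q(α):Q] = φ(326) = 162.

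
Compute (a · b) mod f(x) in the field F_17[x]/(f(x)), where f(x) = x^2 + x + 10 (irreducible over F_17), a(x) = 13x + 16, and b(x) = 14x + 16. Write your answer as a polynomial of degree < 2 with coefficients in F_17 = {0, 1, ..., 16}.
a · b ≡ 12x (mod f(x))

Multiply in F_17[x]: a(x)·b(x) = (13x + 16)·(14x + 16) = 12x^2 + 7x + 1. This has degree ≥ 2, so divide by f(x) over F_17: 12x^2 + 7x + 1 = (12)·(x^2 + x + 10) + (12x). Hence a·b ≡ 12x (mod f). (F_17[x]/(f) is a field with 17^2 = 289 elements since f is irreducible of degree 2.)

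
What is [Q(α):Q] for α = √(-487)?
[Q(α):Q] = 2

[Q(α):Q] equals the degree of the minimal polynomial of α. Here α^2 = -487 and x^2 + 487 is irreducible (d = -487 is squarefree, ≠ 1, hence not a square), so deg(m_α) = 2. Thus [Q(α):Q] = 2.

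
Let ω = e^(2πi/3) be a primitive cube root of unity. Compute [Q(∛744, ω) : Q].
[Q(∛744, ω) : Q] = 6

[Q(∛744):Q] = 3 (min poly x^3 - 744, irreducible since 744 is not a perfect cube). [Q(ω):Q] = 2 (min poly x^2 + x + 1). Since Q(∛744) ⊂ R and ω ∉ R, we have ω ∉ Q(∛744), so x^2 + x + 1 remains irreducible over Q(∛744) and [Q(∛744, ω) : Q(∛744)] = 2. By the tower law, [Q(∛744, ω) : Q] = 3 · 2 = 6. (In fact Q(∛744, ω) is the splitting field of x^3 - 744 over Q.)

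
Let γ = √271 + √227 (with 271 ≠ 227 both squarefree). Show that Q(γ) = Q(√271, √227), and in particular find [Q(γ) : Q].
[Q(γ) : Q] = 4 (equivalently, Q(γ) = Q(√271, √227))

Obviously Q(γ) ⊆ Q(√271, √227), and [Q(√271, √227):Q] = 4 (since 271, 227 are distinct squarefree integers > 1 with 61517 not a perfect square). To show equality we compute the minimal polynomial of γ. From γ = √271 + √227: γ^2 = 271 + 2√(61517) + 227 = 498 + 2√(61517), so γ^2 - 498 = 2√(61517); squaring, (γ^2 - 498)^2 = 4·61517, i.e. γ^4 - 996γ^2 + 248004 - 246068 = 0, i.e. γ^4 - 996γ^2 + 1936 = 0. So γ is a root of x^4 - 996x^2 + 1936. This polynomial is irreducible over Q: it has no rational root (each ±√271 ± √227 is irrational), and any factorization into two quadratics over Q would force √(61517) ∈ Q (pairing opposite roots) or √271, √227 ∈ Q (other pairings), all impossible. Hence [Q(γ):Q] = 4 = [Q(√271, √227):Q], so Q(γ) = Q(√271, √227).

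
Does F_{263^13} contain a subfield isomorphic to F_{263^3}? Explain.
No: F_{263^3} is not a subfield of F_{263^13}

F_{p^m} embeds in F_{p^n} iff m | n. Here 3 ∤ 13 (since 13 = 4·3 + 1 with remainder 1 ≠ 0), so F_{263^3} is not a subfield of F_{263^13}. Equivalently: if it were, the tower law would give 3 = [F_{263^3}:F_263] dividing [F_{263^13}:F_263] = 13, contradiction.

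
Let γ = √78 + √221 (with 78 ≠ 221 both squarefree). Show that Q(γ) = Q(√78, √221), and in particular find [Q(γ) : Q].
[Q(γ) : Q] = 4 (equivalently, Q(γ) = Q(√78, √221))

Obviously Q(γ) ⊆ Q(√78, √221), and [Q(√78, √221):Q] = 4 (since 78, 221 are distinct squarefree integers > 1 with 17238 not a perfect square). To show equality we compute the minimal polynomial of γ. From γ = √78 + √221: γ^2 = 78 + 2√(17238) + 221 = 299 + 2√(17238), so γ^2 - 299 = 2√(17238); squaring, (γ^2 - 299)^2 = 4·17238, i.e. γ^4 - 598γ^2 + 89401 - 68952 = 0, i.e. γ^4 - 598γ^2 + 20449 = 0. So γ is a root of x^4 - 598x^2 + 20449. This polynomial is irreducible over Q: it has no rational root (each ±√78 ± √221 is irrational), and any factorization into two quadratics over Q would force √(17238) ∈ Q (pairing opposite roots) or √78, √221 ∈ Q (other pairings), all impossible. Hence [Q(γ):Q] = 4 = [Q(√78, √221):Q], so Q(γ) = Q(√78, √221).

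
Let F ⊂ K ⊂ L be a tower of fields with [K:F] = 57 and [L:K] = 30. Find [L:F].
[L:F] = 1710

The tower law says that for any tower of field extensions F ⊂ K ⊂ L with finite degrees, [L:F] = [L:K] · [K:F]. Here this gives [L:F] = 30 · 57 = 1710.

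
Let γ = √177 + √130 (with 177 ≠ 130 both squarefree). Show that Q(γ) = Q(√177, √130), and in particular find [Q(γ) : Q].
[Q(γ) : Q] = 4 (equivalently, Q(γ) = Q(√177, √130))

Obviously Q(γ) ⊆ Q(√177, √130), and [Q(√177, √130):Q] = 4 (since 177, 130 are distinct squarefree integers > 1 with 23010 not a perfect square). To show equality we compute the minimal polynomial of γ. From γ = √177 + √130: γ^2 = 177 + 2√(23010) + 130 = 307 + 2√(23010), so γ^2 - 307 = 2√(23010); squaring, (γ^2 - 307)^2 = 4·23010, i.e. γ^4 - 614γ^2 + 94249 - 92040 = 0, i.e. γ^4 - 614γ^2 + 2209 = 0. So γ is a root of x^4 - 614x^2 + 2209. This polynomial is irreducible over Q: it has no rational root (each ±√177 ± √130 is irrational), and any factorization into two quadratics over Q would force √(23010) ∈ Q (pairing opposite roots) or √177, √130 ∈ Q (other pairings), all impossible. Hence [Q(γ):Q] = 4 = [Q(√177, √130):Q], so Q(γ) = Q(√177, √130).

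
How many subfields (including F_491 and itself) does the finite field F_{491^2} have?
F_{491^2} has 2 subfields

The subfields of F_{p^n} are exactly the fields F_{p^d} for d | n (each is the fixed field of the unique index-d subgroup of Gal(F_{p^n}/F_p) ≅ Z/nZ). The divisors of n = 2 are {1, 2}, giving 2 subfields: F_{491^1}, F_{491^2}.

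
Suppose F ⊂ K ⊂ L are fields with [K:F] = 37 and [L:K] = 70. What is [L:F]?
[L:F] = 2590

The tower law says that for any tower of field extensions F ⊂ K ⊂ L with finite degrees, [L:F] = [L:K] · [K:F]. Here this gives [L:F] = 70 · 37 = 2590.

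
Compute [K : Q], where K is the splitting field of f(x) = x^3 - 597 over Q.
[K : Q] = 6

The roots of x^3 - 597 are ∛597, ω∛597, ω^2∛597 where ω = e^(2πi/3) is a primitive cube root of unity, so K = Q(∛597, ω). Now [Q(∛597):Q] = 3 (since 597 is not a perfect cube, x^3 - 597 is irreducible) and [Q(ω):Q] = 2. Both 2 and 3 divide [K:Q], and [K:Q] ≤ 3·2 = 6, so [K:Q] = 6. (Equivalently: Q(∛597) ⊂ R but ω ∉ R, so [K : Q(∛597)] = 2.)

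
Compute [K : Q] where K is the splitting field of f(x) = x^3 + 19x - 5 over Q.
[K : Q] = 6

By the rational root test, any rational root of the monic integer polynomial f(x) = x^3 + 19x - 5 must be an integer dividing the constant term -5, i.e. one of ±{1, 5}. Evaluating: f(1) = 15, f(-1) = -25, f(5) = 215, f(-5) = -225; none is 0, so f has no rational root and is therefore irreducible over Q (a cubic with no linear factor over a field is irreducible). For an irreducible cubic, the Galois group is A_3 or S_3 according as the discriminant disc(f) = -4a^3 - 27b^2 = -4·(19)^3 - 27·(-5)^2 = -28111 is or is not a square in Q. Here disc(f) = -28111 is not a perfect square in Q, so the Galois group of f over Q is not contained in A_3 and must be all of S_3. The splitting field has degree |S_3| = 6 over Q, so [K : Q] = 6.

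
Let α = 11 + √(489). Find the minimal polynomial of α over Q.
m_α(x) = x^2 - 22x - 368

From α - 11 = √(489), squaring gives (α - 11)^2 = 489, i.e. α^2 - 22α + 121 = 489, so α^2 - 22α - 368 = 0. The discriminant of x^2 - 22x - 368 is (-22)^2 - 4·(-368) = 484 + 1472 = 1956, and 4·(489) is not a perfect square in Q since 489 is squarefree and ≠ 1. Hence x^2 - 22x - 368 is irreducible over Q and is the minimal polynomial of α.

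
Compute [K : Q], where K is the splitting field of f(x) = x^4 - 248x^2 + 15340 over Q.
[K : Q] = 4

Solving the quadratic in x^2: x^2 = (248 ± √(248^2 - 4·15340))/2 = (248 ± √144)/2 = (248 ± 12)/2, giving x^2 = 130 or x^2 = 118. So f(x) = (x^2 - 130)(x^2 - 118) and the roots of f are ±√130, ±√118. Hence the splitting field is K = Q(√130, √118). Since 130 and 118 are distinct squarefree integers > 1, their product 15340 is not a perfect square, so √118 ∉ Q(√130). By the tower law [K:Q] = [Q(√130,√118):Q(√130)] · [Q(√130):Q] = 2 · 2 = 4.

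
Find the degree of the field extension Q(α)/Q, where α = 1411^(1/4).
[Q(α):Q] = 4

α is a root of x^4 - 1411. By Eisenstein's criterion at the prime p = 17 (which divides the constant term 1411 but p^2 = 289 does not, since 1411 is squarefree), x^4 - 1411 is irreducible over Q. Hence [Q(α):Q] = 4.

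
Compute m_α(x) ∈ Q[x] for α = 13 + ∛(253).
m_α(x) = x^3 - 39x^2 + 507x - 2450

Set β = α - 13 = ∛(253), so β^3 = 253. Then (α - 13)^3 - 253 = 0, i.e. α is a root of g(x) = (x - 13)^3 - 253 = x^3 - 39x^2 + 507x - 2450. Since g(x) = h(x - 13) where h(x) = x^3 - 253, and h is irreducible over Q (because 253 is not a perfect cube, so h has no rational root, and a monic cubic with no rational root is irreducible), g is also irreducible (irreducibility is preserved under the substitution x → x - 13). Hence m_α(x) = x^3 - 39x^2 + 507x - 2450.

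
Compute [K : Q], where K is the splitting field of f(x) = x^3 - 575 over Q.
[K : Q] = 6

The roots of x^3 - 575 are ∛575, ω∛575, ω^2∛575 where ω = e^(2πi/3) is a primitive cube root of unity, so K = Q(∛575, ω). Now [Q(∛575):Q] = 3 (since 575 is not a perfect cube, x^3 - 575 is irreducible) and [Q(ω):Q] = 2. Both 2 and 3 divide [K:Q], and [K:Q] ≤ 3·2 = 6, so [K:Q] = 6. (Equivalently: Q(∛575) ⊂ R but ω ∉ R, so [K : Q(∛575)] = 2.)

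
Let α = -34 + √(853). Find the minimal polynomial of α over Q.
m_α(x) = x^2 + 68x + 303

From α + 34 = √(853), squaring gives (α + 34)^2 = 853, i.e. α^2 + 68α + 1156 = 853, so α^2 + 68α + 303 = 0. The discriminant of x^2 + 68x + 303 is (68)^2 - 4·(303) = 4624 - 1212 = 3412, and 4·(853) is not a perfect square in Q since 853 is squarefree and ≠ 1. Hence x^2 + 68x + 303 is irreducible over Q and is the minimal polynomial of α.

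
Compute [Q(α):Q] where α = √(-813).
[Q(α):Q] = 2

[Q(α):Q] equals the degree of the minimal polynomial of α. Here α^2 = -813 and x^2 + 813 is irreducible (d = -813 is squarefree, ≠ 1, hence not a square), so deg(m_α) = 2. Thus [Q(α):Q] = 2.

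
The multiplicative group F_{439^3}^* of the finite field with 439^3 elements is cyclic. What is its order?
|F_{439^3}^*| = 84604518

F_{439^3} has 439^3 = 84604519 elements; its multiplicative group consists of all nonzero elements, so |F_{439^3}^*| = 84604519 - 1 = 84604518. (It is cyclic since any finite subgroup of the multiplicative group of a field is cyclic.)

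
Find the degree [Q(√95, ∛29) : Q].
[Q(√95, ∛29) : Q] = 6

Let L = Q(√95, ∛29). Since Q(√95) ⊂ L and [Q(√95):Q] = 2, the tower law gives 2 | [L:Q]. Likewise Q(∛29) ⊂ L with [Q(∛29):Q] = 3 (because 29 is not a perfect cube), so 3 | [L:Q]. As gcd(2,3) = 1, [L:Q] is divisible by 6. Conversely L is generated over Q by √95 and ∛29, so [L:Q] ≤ 2·3 = 6. Therefore [Q(√95, ∛29) : Q] = 6.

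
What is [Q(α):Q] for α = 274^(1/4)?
[Q(α):Q] = 4

α is a root of x^4 - 274. By Eisenstein's criterion at the prime p = 2 (which divides the constant term 274 but p^2 = 4 does not, since 274 is squarefree), x^4 - 274 is irreducible over Q. Hence [Q(α):Q] = 4.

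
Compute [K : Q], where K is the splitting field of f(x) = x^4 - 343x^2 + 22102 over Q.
[K : Q] = 4

Solving the quadratic in x^2: x^2 = (343 ± √(343^2 - 4·22102))/2 = (343 ± √29241)/2 = (343 ± 171)/2, giving x^2 = 86 or x^2 = 257. So f(x) = (x^2 - 86)(x^2 - 257) and the roots of f are ±√86, ±√257. Hence the splitting field is K = Q(√86, √257). Since 86 and 257 are distinct squarefree integers > 1, their product 22102 is not a perfect square, so √257 ∉ Q(√86). By the tower law [K:Q] = [Q(√86,√257):Q(√86)] · [Q(√86):Q] = 2 · 2 = 4.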